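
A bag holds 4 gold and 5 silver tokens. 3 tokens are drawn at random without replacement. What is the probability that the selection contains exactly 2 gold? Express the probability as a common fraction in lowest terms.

5/14

Total number of selections: C(9,3) = 84.
Selections with exactly 2 gold: choose 2 of the 4 gold and 1 of the 5 silver, C(4,2)·C(5,1) = 6·5 = 30.
Probability = 30/84 = 5/14.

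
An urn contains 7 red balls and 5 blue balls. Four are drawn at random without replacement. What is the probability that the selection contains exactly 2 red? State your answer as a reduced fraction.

14/33

There are C(12,4) = 495 ways to choose 4 from 12.
Selections with exactly 2 red: choose 2 of the 7 red and 2 of the 5 blue, C(7,2)·C(5,2) = 21·10 = 210.
Probability = 210/495 = 14/33.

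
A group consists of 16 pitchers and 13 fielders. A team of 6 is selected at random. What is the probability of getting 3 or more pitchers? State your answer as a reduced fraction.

Total selections: C(29,6) = 475020.
Count the complement (fewer than 3 pitchers): C(16,0)·C(13,6) + C(16,1)·C(13,5) + C(16,2)·C(13,4) = 1716 + 20592 + 85800 = 108108.
Probability = 1 − 108108/475020 = 366912/475020 = 112/145.

112/145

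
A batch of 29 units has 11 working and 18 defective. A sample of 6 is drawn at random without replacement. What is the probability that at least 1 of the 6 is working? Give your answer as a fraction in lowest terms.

There are C(29,6) = 475020 ways to choose the 6.
The complement is all 6 are defective: C(18,6) = 18564.
Probability = 1 − 18564/475020 = 456456/475020 = 418/435.

418/435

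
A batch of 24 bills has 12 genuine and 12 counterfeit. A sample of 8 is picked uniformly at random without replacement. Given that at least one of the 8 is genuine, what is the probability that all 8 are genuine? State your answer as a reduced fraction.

Work in counts. Selections with at least one genuine: C(24,8) − C(12,8) = 735471 − 495 = 734976.
Of those, selections where all 8 are genuine: C(12,8) = 495.
Conditional probability = 495/734976 = 5/7424.

5/7424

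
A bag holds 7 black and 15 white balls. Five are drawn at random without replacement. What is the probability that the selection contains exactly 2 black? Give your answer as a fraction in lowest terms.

455/1254

The sample space is all 5-subsets of the 22: C(22,5) = 26334.
Selections with exactly 2 black: choose 2 of the 7 black and 3 of the 15 white, C(7,2)·C(15,3) = 21·455 = 9555.
Probability = 9555/26334 = 455/1254.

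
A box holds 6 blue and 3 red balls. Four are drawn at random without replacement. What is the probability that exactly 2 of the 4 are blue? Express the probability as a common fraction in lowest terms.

5/14

The sample space is all 4-subsets of the 9: C(9,4) = 126.
Selections with exactly 2 blue: choose 2 of the 6 blue and 2 of the 3 red, C(6,2)·C(3,2) = 15·3 = 45.
Probability = 45/126 = 5/14.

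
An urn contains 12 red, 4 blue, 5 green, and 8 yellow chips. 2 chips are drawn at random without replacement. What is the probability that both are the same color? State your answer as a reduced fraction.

55/203

There are C(29,2) = 406 ways to draw 2 chips.
All same color: C(12,2) + C(4,2) + C(5,2) + C(8,2) = 66 + 6 + 10 + 28 = 110.
Probability = 110/406 = 55/203.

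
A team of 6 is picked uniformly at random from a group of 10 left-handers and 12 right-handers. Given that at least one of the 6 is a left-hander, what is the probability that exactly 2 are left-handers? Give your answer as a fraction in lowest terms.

Work in counts. Selections with at least one left-hander: C(22,6) − C(12,6) = 74613 − 924 = 73689.
Of those, selections where exactly 2 are left-handers: C(10,2)·C(12,4) = 45·495 = 22275.
Conditional probability = 22275/73689 = 675/2233.

675/2233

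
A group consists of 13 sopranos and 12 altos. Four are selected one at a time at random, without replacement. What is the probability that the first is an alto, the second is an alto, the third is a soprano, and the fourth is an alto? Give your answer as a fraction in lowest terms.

Multiply the conditional probabilities at each draw: 12/25 · 11/24 · 13/23 · 10/22 = 17160/303600 = 13/230.

13/230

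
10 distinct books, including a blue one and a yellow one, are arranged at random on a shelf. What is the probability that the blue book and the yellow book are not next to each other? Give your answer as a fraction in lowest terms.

4/5

There are 10! = 3628800 arrangements.
Arrangements with the blue book and the yellow book adjacent: 2·9! = 725760.
So not adjacent: 3628800 − 725760 = 2903040, probability 2903040/3628800 = 4/5.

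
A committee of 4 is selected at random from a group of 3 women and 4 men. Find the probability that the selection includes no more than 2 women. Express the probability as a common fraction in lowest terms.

There are C(7,4) = 35 ways to choose the 4.
Favorable selections (no more than 2 women): C(3,0)·C(4,4) + C(3,1)·C(4,3) + C(3,2)·C(4,2) = 1 + 12 + 18 = 31.
Probability = 31/35.

31/35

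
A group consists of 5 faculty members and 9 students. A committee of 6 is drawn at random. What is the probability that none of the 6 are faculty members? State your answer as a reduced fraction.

4/143

There are C(14,6) = 3003 possible selections.
Selections with no faculty members (all students): C(9,6) = 84.
Probability = 84/3003 = 4/143.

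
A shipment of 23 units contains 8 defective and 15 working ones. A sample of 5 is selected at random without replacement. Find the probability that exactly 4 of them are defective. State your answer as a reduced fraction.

150/4807

The sample space is all 5-subsets of the 23: C(23,5) = 33649.
Selections with exactly 4 defective: choose 4 of the 8 defective and 1 of the 15 working, C(8,4)·C(15,1) = 70·15 = 1050.
Probability = 1050/33649 = 150/4807.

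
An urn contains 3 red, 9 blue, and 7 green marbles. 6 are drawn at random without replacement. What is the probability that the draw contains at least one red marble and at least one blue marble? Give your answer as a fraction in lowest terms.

53/76

There are C(19,6) = 27132 possible draws.
By inclusion-exclusion on the complements, draws missing all red or all blue: C(16,6) + C(10,6) − C(7,6) = 8008 + 210 − 7 = 8211.
So draws with at least one of each: 27132 − 8211 = 18921, probability 18921/27132 = 53/76.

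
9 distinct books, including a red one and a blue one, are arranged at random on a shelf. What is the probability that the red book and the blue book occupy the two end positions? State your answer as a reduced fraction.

1/36

There are 9! = 362880 arrangements.
Place the red book and the blue book at the ends in 2 ways, arrange the remaining 7 in 7! = 5040 ways: 2·5040 = 10080.
Probability = 10080/362880 = 1/36.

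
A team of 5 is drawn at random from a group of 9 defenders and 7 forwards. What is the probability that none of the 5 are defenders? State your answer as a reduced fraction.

There are C(16,5) = 4368 possible selections.
Selections with no defenders (all forwards): C(7,5) = 21.
Probability = 21/4368 = 1/208.

1/208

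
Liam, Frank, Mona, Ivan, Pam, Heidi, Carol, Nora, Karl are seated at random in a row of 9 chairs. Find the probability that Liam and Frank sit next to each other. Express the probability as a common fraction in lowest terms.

There are 9! = 362880 arrangements.
Treat Liam and Frank as a block: 8! arrangements of the blocks × 2 orders within the block = 2·40320 = 80640.
Probability = 80640/362880 = 2/9.

2/9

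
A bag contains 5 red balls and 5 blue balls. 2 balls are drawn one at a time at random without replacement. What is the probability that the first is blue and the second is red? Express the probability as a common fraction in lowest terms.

Multiply the conditional probabilities at each draw: 5/10 · 5/9 = 25/90 = 5/18.

5/18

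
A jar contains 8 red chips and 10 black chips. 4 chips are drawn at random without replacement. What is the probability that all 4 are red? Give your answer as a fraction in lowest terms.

7/306

There are C(18,4) = 3060 possible selections.
Selections with all red: C(8,4) = 70.
Probability = 70/3060 = 7/306.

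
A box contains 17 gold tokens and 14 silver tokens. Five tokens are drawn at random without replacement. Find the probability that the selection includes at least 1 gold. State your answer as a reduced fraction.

23987/24273

Total selections: C(31,5) = 169911.
The complement is all 5 are silver: C(14,5) = 2002.
Probability = 1 − 2002/169911 = 167909/169911 = 23987/24273.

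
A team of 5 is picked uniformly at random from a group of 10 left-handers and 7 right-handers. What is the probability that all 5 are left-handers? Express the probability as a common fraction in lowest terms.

There are C(17,5) = 6188 possible selections.
Selections with all left-handers: C(10,5) = 252.
Probability = 252/6188 = 9/221.

9/221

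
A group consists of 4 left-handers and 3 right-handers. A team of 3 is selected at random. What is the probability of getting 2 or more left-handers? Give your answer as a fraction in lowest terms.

22/35

Total selections: C(7,3) = 35.
Favorable selections (2 or more left-handers): C(4,2)·C(3,1) + C(4,3)·C(3,0) = 18 + 4 = 22.
Probability = 22/35.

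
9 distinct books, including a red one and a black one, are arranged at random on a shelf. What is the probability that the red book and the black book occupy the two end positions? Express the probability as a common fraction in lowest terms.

There are 9! = 362880 arrangements.
Place the red book and the black book at the ends in 2 ways, arrange the remaining 7 in 7! = 5040 ways: 2·5040 = 10080.
Probability = 10080/362880 = 1/36.

1/36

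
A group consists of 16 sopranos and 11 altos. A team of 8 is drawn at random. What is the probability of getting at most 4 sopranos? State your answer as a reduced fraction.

143/345

Total selections: C(27,8) = 2220075.
Count the complement (more than 4 sopranos): C(16,5)·C(11,3) + C(16,6)·C(11,2) + C(16,7)·C(11,1) + C(16,8)·C(11,0) = 720720 + 440440 + 125840 + 12870 = 1299870.
Probability = 1 − 1299870/2220075 = 920205/2220075 = 143/345.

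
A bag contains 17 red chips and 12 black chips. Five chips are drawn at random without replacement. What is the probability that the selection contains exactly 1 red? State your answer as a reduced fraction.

The sample space is all 5-subsets of the 29: C(29,5) = 118755.
Selections with exactly 1 red: choose 1 of the 17 red and 4 of the 12 black, C(17,1)·C(12,4) = 17·495 = 8415.
Probability = 8415/118755 = 187/2639.

187/2639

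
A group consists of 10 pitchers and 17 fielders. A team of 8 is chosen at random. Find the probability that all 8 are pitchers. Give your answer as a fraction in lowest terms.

1/49335

There are C(27,8) = 2220075 possible selections.
Selections with all pitchers: C(10,8) = 45.
Probability = 45/2220075 = 1/49335.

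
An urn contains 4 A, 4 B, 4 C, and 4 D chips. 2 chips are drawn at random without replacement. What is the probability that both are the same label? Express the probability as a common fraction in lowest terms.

1/5

There are C(16,2) = 120 ways to draw 2 chips.
All same label: C(4,2) + C(4,2) + C(4,2) + C(4,2) = 6 + 6 + 6 + 6 = 24.
Probability = 24/120 = 1/5.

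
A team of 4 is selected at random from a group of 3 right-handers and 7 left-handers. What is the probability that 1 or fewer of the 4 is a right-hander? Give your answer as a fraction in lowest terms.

Total selections: C(10,4) = 210.
Favorable selections (1 or fewer right-hander): C(3,0)·C(7,4) + C(3,1)·C(7,3) = 35 + 105 = 140.
Probability = 140/210 = 2/3.

2/3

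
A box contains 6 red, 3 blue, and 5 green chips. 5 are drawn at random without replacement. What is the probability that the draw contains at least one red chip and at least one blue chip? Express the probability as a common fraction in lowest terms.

There are C(14,5) = 2002 possible draws.
By inclusion-exclusion on the complements, draws missing all red or all blue: C(8,5) + C(11,5) − C(5,5) = 56 + 462 − 1 = 517.
So draws with at least one of each: 2002 − 517 = 1485, probability 1485/2002 = 135/182.

135/182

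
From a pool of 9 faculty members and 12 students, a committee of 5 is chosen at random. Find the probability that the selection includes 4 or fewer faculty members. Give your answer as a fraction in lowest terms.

321/323

There are C(21,5) = 20349 ways to choose the 5.
Favorable selections (4 or fewer faculty members): C(9,0)·C(12,5) + C(9,1)·C(12,4) + C(9,2)·C(12,3) + C(9,3)·C(12,2) + C(9,4)·C(12,1) = 792 + 4455 + 7920 + 5544 + 1512 = 20223.
Probability = 20223/20349 = 321/323.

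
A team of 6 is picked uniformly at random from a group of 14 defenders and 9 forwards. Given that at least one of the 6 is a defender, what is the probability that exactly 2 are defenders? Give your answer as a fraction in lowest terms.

Work in counts. Selections with at least one defender: C(23,6) − C(9,6) = 100947 − 84 = 100863.
Of those, selections where exactly 2 are defenders: C(14,2)·C(9,4) = 91·126 = 11466.
Conditional probability = 11466/100863 = 182/1601.

182/1601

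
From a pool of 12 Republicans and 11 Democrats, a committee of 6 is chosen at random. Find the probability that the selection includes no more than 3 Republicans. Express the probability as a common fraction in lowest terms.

Total selections: C(23,6) = 100947.
Count the complement (more than 3 Republicans): C(12,4)·C(11,2) + C(12,5)·C(11,1) + C(12,6)·C(11,0) = 27225 + 8712 + 924 = 36861.
Probability = 1 − 36861/100947 = 64086/100947 = 1942/3059.

1942/3059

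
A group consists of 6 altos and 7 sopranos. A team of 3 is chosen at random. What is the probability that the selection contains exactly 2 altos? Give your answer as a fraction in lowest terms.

Total number of selections: C(13,3) = 286.
Selections with exactly 2 altos: choose 2 of the 6 altos and 1 of the 7 sopranos, C(6,2)·C(7,1) = 15·7 = 105.
Probability = 105/286.

105/286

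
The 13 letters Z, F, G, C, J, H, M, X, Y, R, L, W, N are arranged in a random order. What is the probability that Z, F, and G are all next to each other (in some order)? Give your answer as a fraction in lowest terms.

There are 13! = 6227020800 arrangements.
Treat the three as one block: 11! placements × 3! orders within the block = 39916800·6 = 239500800.
Probability = 239500800/6227020800 = 1/26.

1/26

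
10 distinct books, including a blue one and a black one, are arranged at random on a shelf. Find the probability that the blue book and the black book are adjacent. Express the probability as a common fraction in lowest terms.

There are 10! = 3628800 arrangements.
Treat the blue book and the black book as a block: 9! arrangements of the blocks × 2 orders within the block = 2·362880 = 725760.
Probability = 725760/3628800 = 1/5.

1/5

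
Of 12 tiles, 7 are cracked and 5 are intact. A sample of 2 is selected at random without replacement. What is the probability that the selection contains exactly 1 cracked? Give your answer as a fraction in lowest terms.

35/66

There are C(12,2) = 66 ways to choose 2 from 12.
Selections with exactly 1 cracked: choose 1 of the 7 cracked and 1 of the 5 intact, C(7,1)·C(5,1) = 7·5 = 35.
Probability = 35/66.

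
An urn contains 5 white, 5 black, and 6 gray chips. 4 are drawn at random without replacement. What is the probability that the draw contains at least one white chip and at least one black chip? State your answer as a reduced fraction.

235/364

There are C(16,4) = 1820 possible draws.
By inclusion-exclusion on the complements, draws missing all white or all black: C(11,4) + C(11,4) − C(6,4) = 330 + 330 − 15 = 645.
So draws with at least one of each: 1820 − 645 = 1175, probability 1175/1820 = 235/364.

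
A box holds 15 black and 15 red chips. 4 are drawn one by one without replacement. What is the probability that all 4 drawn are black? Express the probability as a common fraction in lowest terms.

Multiply the conditional probabilities at each draw: 15/30 · 14/29 · 13/28 · 12/27 = 32760/657720 = 13/261.

13/261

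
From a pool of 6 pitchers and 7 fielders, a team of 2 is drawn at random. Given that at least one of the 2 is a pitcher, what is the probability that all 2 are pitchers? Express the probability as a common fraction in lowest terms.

Work in counts. Selections with at least one pitcher: C(13,2) − C(7,2) = 78 − 21 = 57.
Of those, selections where all 2 are pitchers: C(6,2) = 15.
Conditional probability = 15/57 = 5/19.

5/19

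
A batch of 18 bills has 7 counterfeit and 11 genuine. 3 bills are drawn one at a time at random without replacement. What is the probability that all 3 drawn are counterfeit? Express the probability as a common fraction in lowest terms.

35/816

Multiply the conditional probabilities at each draw: 7/18 · 6/17 · 5/16 = 210/4896 = 35/816.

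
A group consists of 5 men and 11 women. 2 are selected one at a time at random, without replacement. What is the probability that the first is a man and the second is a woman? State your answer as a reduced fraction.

11/48

Multiply the conditional probabilities at each draw: 5/16 · 11/15 = 55/240 = 11/48.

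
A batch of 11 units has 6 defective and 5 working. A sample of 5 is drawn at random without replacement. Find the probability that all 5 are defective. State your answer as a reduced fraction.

There are C(11,5) = 462 possible selections.
Selections with all defective: C(6,5) = 6.
Probability = 6/462 = 1/77.

1/77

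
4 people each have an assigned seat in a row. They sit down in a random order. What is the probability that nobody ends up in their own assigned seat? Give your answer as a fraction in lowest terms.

There are 4! = 24 seatings.
By inclusion-exclusion, seatings with no fixed points: C(4,0)·4! − C(4,1)·3! + C(4,2)·2! − C(4,3)·1! + C(4,4)·0! = 9.
Probability = 9/24 = 3/8.

3/8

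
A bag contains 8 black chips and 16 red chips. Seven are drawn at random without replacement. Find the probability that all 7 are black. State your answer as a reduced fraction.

1/43263

There are C(24,7) = 346104 possible selections.
Selections with all black: C(8,7) = 8.
Probability = 8/346104 = 1/43263.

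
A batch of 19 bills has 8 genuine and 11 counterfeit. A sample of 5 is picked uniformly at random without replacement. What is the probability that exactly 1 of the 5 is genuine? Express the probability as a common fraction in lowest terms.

The sample space is all 5-subsets of the 19: C(19,5) = 11628.
Selections with exactly 1 genuine: choose 1 of the 8 genuine and 4 of the 11 counterfeit, C(8,1)·C(11,4) = 8·330 = 2640.
Probability = 2640/11628 = 220/969.

220/969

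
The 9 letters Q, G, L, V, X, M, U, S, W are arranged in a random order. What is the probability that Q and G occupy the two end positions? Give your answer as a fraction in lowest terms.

1/36

There are 9! = 362880 arrangements.
Place Q and G at the ends in 2 ways, arrange the remaining 7 in 7! = 5040 ways: 2·5040 = 10080.
Probability = 10080/362880 = 1/36.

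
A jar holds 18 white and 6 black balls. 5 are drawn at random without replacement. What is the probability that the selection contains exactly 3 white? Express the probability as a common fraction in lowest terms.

There are C(24,5) = 42504 ways to choose 5 from 24.
Selections with exactly 3 white: choose 3 of the 18 white and 2 of the 6 black, C(18,3)·C(6,2) = 816·15 = 12240.
Probability = 12240/42504 = 510/1771.

510/1771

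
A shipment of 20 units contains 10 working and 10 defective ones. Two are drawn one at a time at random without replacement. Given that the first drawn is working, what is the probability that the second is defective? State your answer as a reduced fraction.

10/19

After removing one working, 19 remain: 9 working and 10 defective.
So the probability the next is defective is 10/19.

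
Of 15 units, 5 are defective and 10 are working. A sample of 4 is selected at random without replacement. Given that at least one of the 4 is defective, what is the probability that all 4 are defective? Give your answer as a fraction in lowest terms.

Work in counts. Selections with at least one defective: C(15,4) − C(10,4) = 1365 − 210 = 1155.
Of those, selections where all 4 are defective: C(5,4) = 5.
Conditional probability = 5/1155 = 1/231.

1/231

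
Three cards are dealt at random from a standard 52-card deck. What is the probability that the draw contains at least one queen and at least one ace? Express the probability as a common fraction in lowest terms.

There are C(52,3) = 22100 possible draws.
By inclusion-exclusion on the complements, draws missing all queens or all aces: C(48,3) + C(48,3) − C(44,3) = 17296 + 17296 − 13244 = 21348.
So draws with at least one of each: 22100 − 21348 = 752, probability 752/22100 = 188/5525.

188/5525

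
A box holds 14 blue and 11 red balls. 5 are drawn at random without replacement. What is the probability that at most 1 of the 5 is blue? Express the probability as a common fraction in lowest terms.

There are C(25,5) = 53130 ways to choose the 5.
Favorable selections (at most 1 blue): C(14,0)·C(11,5) + C(14,1)·C(11,4) = 462 + 4620 = 5082.
Probability = 5082/53130 = 11/115.

11/115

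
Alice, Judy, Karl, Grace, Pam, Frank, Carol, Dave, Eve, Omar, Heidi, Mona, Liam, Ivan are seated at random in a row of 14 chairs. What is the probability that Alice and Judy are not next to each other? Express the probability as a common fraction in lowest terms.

There are 14! = 87178291200 arrangements.
Arrangements with Alice and Judy adjacent: 2·13! = 12454041600.
So not adjacent: 87178291200 − 12454041600 = 74724249600, probability 74724249600/87178291200 = 6/7.

6/7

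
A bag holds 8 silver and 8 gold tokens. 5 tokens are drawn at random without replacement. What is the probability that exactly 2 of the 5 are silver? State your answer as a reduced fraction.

14/39

Total number of selections: C(16,5) = 4368.
Selections with exactly 2 silver: choose 2 of the 8 silver and 3 of the 8 gold, C(8,2)·C(8,3) = 28·56 = 1568.
Probability = 1568/4368 = 14/39.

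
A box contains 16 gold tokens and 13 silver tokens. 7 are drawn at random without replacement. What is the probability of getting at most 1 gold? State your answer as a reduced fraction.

187/10005

There are C(29,7) = 1560780 ways to choose the 7.
Favorable selections (at most 1 gold): C(16,0)·C(13,7) + C(16,1)·C(13,6) = 1716 + 27456 = 29172.
Probability = 29172/1560780 = 187/10005.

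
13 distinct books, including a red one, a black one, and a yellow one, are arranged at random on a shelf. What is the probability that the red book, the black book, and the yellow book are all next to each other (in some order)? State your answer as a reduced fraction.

There are 13! = 6227020800 arrangements.
Treat the three as one block: 11! placements × 3! orders within the block = 39916800·6 = 239500800.
Probability = 239500800/6227020800 = 1/26.

1/26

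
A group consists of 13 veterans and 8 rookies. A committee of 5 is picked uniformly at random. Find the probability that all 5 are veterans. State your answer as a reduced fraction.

143/2261

There are C(21,5) = 20349 possible selections.
Selections with all veterans: C(13,5) = 1287.
Probability = 1287/20349 = 143/2261.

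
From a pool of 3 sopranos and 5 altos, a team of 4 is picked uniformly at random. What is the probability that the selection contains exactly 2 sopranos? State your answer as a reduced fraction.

Total number of selections: C(8,4) = 70.
Selections with exactly 2 sopranos: choose 2 of the 3 sopranos and 2 of the 5 altos, C(3,2)·C(5,2) = 3·10 = 30.
Probability = 30/70 = 3/7.

3/7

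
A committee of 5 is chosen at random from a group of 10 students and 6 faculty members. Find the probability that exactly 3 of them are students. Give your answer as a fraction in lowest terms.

There are C(16,5) = 4368 ways to choose 5 from 16.
Selections with exactly 3 students: choose 3 of the 10 students and 2 of the 6 faculty members, C(10,3)·C(6,2) = 120·15 = 1800.
Probability = 1800/4368 = 75/182.

75/182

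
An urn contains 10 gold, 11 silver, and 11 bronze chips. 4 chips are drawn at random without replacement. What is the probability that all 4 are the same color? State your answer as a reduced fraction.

3/124

There are C(32,4) = 35960 ways to draw 4 chips.
All same color: C(10,4) + C(11,4) + C(11,4) = 210 + 330 + 330 = 870.
Probability = 870/35960 = 3/124.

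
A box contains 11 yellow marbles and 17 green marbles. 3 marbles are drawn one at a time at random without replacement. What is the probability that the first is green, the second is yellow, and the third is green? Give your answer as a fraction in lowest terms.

374/2457

Multiply the conditional probabilities at each draw: 17/28 · 11/27 · 16/26 = 2992/19656 = 374/2457.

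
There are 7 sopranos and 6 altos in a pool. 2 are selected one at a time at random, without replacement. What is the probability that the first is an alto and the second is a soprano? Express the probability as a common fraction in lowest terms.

7/26

Multiply the conditional probabilities at each draw: 6/13 · 7/12 = 42/156 = 7/26.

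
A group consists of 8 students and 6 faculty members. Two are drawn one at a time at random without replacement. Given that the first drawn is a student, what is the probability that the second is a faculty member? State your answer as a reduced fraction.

After removing one student, 13 remain: 7 students and 6 faculty members.
So the probability the next is a faculty member is 6/13.

6/13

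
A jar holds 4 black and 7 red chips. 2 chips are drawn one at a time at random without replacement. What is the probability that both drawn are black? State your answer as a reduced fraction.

6/55

Multiply the conditional probabilities at each draw: 4/11 · 3/10 = 12/110 = 6/55.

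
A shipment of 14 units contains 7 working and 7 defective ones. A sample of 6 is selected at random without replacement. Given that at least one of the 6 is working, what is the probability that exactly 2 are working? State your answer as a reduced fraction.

105/428

Work in counts. Selections with at least one working: C(14,6) − C(7,6) = 3003 − 7 = 2996.
Of those, selections where exactly 2 are working: C(7,2)·C(7,4) = 21·35 = 735.
Conditional probability = 735/2996 = 105/428.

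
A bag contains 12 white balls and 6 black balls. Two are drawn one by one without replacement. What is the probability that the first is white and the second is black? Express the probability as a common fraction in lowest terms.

4/17

Multiply the conditional probabilities at each draw: 12/18 · 6/17 = 72/306 = 4/17.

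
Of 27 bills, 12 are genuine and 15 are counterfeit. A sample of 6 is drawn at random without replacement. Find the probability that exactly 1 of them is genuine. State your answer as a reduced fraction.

There are C(27,6) = 296010 ways to choose 6 from 27.
Selections with exactly 1 genuine: choose 1 of the 12 genuine and 5 of the 15 counterfeit, C(12,1)·C(15,5) = 12·3003 = 36036.
Probability = 36036/296010 = 14/115.

14/115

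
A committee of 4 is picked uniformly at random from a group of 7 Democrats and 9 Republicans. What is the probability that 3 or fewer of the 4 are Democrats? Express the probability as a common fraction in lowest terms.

Total selections: C(16,4) = 1820.
The complement is exactly 4 Democrats: C(7,4)·C(9,0) = 35.
Probability = 1 − 35/1820 = 1785/1820 = 51/52.

51/52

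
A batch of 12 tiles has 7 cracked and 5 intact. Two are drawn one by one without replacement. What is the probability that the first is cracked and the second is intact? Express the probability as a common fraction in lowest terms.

35/132

Multiply the conditional probabilities at each draw: 7/12 · 5/11 = 35/132.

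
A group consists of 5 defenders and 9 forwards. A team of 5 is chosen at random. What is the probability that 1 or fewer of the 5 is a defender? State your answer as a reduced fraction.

54/143

There are C(14,5) = 2002 ways to choose the 5.
Favorable selections (1 or fewer defender): C(5,0)·C(9,5) + C(5,1)·C(9,4) = 126 + 630 = 756.
Probability = 756/2002 = 54/143.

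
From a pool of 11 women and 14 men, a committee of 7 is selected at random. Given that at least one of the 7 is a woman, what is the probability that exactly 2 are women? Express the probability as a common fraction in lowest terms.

5005/21694

Work in counts. Selections with at least one woman: C(25,7) − C(14,7) = 480700 − 3432 = 477268.
Of those, selections where exactly 2 are women: C(11,2)·C(14,5) = 55·2002 = 110110.
Conditional probability = 110110/477268 = 5005/21694.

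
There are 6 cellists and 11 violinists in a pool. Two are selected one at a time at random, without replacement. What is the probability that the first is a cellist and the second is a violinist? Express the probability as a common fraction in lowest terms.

33/136

Multiply the conditional probabilities at each draw: 6/17 · 11/16 = 66/272 = 33/136.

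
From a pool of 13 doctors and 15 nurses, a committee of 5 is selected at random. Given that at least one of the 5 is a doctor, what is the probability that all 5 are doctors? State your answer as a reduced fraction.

Work in counts. Selections with at least one doctor: C(28,5) − C(15,5) = 98280 − 3003 = 95277.
Of those, selections where all 5 are doctors: C(13,5) = 1287.
Conditional probability = 1287/95277 = 33/2443.

33/2443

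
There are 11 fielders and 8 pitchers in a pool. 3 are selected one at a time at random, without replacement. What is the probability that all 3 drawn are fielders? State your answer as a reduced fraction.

Multiply the conditional probabilities at each draw: 11/19 · 10/18 · 9/17 = 990/5814 = 55/323.

55/323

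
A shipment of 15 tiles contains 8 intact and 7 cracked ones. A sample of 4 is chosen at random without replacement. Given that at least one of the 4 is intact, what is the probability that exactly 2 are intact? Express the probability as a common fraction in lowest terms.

Work in counts. Selections with at least one intact: C(15,4) − C(7,4) = 1365 − 35 = 1330.
Of those, selections where exactly 2 are intact: C(8,2)·C(7,2) = 28·21 = 588.
Conditional probability = 588/1330 = 42/95.

42/95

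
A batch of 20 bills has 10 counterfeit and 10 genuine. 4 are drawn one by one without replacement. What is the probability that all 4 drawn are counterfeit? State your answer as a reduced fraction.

14/323

Multiply the conditional probabilities at each draw: 10/20 · 9/19 · 8/18 · 7/17 = 5040/116280 = 14/323.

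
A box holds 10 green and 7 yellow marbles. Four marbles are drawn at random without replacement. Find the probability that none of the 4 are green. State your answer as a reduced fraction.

1/68

There are C(17,4) = 2380 possible selections.
Selections with no green (all yellow): C(7,4) = 35.
Probability = 35/2380 = 1/68.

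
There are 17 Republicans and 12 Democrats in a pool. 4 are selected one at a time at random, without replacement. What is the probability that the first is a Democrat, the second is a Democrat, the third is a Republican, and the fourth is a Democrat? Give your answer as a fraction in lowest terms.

935/23751

Multiply the conditional probabilities at each draw: 12/29 · 11/28 · 17/27 · 10/26 = 22440/570024 = 935/23751.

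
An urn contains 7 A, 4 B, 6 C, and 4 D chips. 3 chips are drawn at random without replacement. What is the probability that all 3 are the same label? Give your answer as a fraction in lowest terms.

There are C(21,3) = 1330 ways to draw 3 chips.
All same label: C(7,3) + C(4,3) + C(6,3) + C(4,3) = 35 + 4 + 20 + 4 = 63.
Probability = 63/1330 = 9/190.

9/190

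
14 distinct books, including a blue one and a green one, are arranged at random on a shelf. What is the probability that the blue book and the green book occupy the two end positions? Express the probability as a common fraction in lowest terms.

There are 14! = 87178291200 arrangements.
Place the blue book and the green book at the ends in 2 ways, arrange the remaining 12 in 12! = 479001600 ways: 2·479001600 = 958003200.
Probability = 958003200/87178291200 = 1/91.

1/91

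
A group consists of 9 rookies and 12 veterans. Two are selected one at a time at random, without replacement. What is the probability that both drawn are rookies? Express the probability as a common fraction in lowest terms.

6/35

Multiply the conditional probabilities at each draw: 9/21 · 8/20 = 72/420 = 6/35.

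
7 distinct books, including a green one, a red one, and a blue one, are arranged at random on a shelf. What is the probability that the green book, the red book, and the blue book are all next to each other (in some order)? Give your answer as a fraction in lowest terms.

There are 7! = 5040 arrangements.
Treat the three as one block: 5! placements × 3! orders within the block = 120·6 = 720.
Probability = 720/5040 = 1/7.

1/7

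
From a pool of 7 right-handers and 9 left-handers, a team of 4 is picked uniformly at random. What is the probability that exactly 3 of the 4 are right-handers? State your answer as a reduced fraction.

9/52

There are C(16,4) = 1820 ways to choose 4 from 16.
Selections with exactly 3 right-handers: choose 3 of the 7 right-handers and 1 of the 9 left-handers, C(7,3)·C(9,1) = 35·9 = 315.
Probability = 315/1820 = 9/52.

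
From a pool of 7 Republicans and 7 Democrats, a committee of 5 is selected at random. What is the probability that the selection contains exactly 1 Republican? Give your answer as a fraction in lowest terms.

Total number of selections: C(14,5) = 2002.
Selections with exactly 1 Republican: choose 1 of the 7 Republicans and 4 of the 7 Democrats, C(7,1)·C(7,4) = 7·35 = 245.
Probability = 245/2002 = 35/286.

35/286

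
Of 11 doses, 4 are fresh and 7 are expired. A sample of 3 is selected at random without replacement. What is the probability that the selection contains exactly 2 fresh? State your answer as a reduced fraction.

14/55

Total number of selections: C(11,3) = 165.
Selections with exactly 2 fresh: choose 2 of the 4 fresh and 1 of the 7 expired, C(4,2)·C(7,1) = 6·7 = 42.
Probability = 42/165 = 14/55.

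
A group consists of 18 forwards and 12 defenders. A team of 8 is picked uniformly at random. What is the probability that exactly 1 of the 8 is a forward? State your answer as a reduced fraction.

Total number of selections: C(30,8) = 5852925.
Selections with exactly 1 forward: choose 1 of the 18 forwards and 7 of the 12 defenders, C(18,1)·C(12,7) = 18·792 = 14256.
Probability = 14256/5852925 = 528/216775.

528/216775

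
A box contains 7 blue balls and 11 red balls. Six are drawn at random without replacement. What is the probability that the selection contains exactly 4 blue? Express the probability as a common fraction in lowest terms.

Total number of selections: C(18,6) = 18564.
Selections with exactly 4 blue: choose 4 of the 7 blue and 2 of the 11 red, C(7,4)·C(11,2) = 35·55 = 1925.
Probability = 1925/18564 = 275/2652.

275/2652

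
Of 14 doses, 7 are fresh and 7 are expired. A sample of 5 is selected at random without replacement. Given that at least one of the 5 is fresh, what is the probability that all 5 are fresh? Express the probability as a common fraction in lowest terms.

3/283

Work in counts. Selections with at least one fresh: C(14,5) − C(7,5) = 2002 − 21 = 1981.
Of those, selections where all 5 are fresh: C(7,5) = 21.
Conditional probability = 21/1981 = 3/283.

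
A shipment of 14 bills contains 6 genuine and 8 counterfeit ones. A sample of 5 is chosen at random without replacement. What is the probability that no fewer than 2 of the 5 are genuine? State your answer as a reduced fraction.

109/143

Total selections: C(14,5) = 2002.
Favorable selections (no fewer than 2 genuine): C(6,2)·C(8,3) + C(6,3)·C(8,2) + C(6,4)·C(8,1) + C(6,5)·C(8,0) = 840 + 560 + 120 + 6 = 1526.
Probability = 1526/2002 = 109/143.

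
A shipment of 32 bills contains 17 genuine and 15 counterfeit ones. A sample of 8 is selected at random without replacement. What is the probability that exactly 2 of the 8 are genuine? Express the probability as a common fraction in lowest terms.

There are C(32,8) = 10518300 ways to choose 8 from 32.
Selections with exactly 2 genuine: choose 2 of the 17 genuine and 6 of the 15 counterfeit, C(17,2)·C(15,6) = 136·5005 = 680680.
Probability = 680680/10518300 = 2618/40455.

2618/40455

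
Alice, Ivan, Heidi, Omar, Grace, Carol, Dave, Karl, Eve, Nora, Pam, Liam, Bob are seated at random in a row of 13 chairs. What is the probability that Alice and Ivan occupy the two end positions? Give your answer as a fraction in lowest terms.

1/78

There are 13! = 6227020800 arrangements.
Place Alice and Ivan at the ends in 2 ways, arrange the remaining 11 in 11! = 39916800 ways: 2·39916800 = 79833600.
Probability = 79833600/6227020800 = 1/78.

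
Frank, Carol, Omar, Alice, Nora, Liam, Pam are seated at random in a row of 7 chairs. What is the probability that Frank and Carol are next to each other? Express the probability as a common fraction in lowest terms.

There are 7! = 5040 arrangements.
Treat Frank and Carol as a block: 6! arrangements of the blocks × 2 orders within the block = 2·720 = 1440.
Probability = 1440/5040 = 2/7.

2/7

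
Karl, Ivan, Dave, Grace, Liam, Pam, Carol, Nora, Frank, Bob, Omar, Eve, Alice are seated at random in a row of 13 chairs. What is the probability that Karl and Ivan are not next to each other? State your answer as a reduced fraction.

There are 13! = 6227020800 arrangements.
Arrangements with Karl and Ivan adjacent: 2·12! = 958003200.
So not adjacent: 6227020800 − 958003200 = 5269017600, probability 5269017600/6227020800 = 11/13.

11/13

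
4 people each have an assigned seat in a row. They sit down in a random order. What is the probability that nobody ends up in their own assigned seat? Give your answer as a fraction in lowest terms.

3/8

There are 4! = 24 seatings.
By inclusion-exclusion, seatings with no fixed points: C(4,0)·4! − C(4,1)·3! + C(4,2)·2! − C(4,3)·1! + C(4,4)·0! = 9.
Probability = 9/24 = 3/8.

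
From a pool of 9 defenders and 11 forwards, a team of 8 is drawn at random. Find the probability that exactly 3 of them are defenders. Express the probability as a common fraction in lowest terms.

6468/20995

The sample space is all 8-subsets of the 20: C(20,8) = 125970.
Selections with exactly 3 defenders: choose 3 of the 9 defenders and 5 of the 11 forwards, C(9,3)·C(11,5) = 84·462 = 38808.
Probability = 38808/125970 = 6468/20995.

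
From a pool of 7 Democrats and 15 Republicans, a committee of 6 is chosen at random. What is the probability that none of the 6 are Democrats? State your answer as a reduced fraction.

There are C(22,6) = 74613 possible selections.
Selections with no Democrats (all Republicans): C(15,6) = 5005.
Probability = 5005/74613 = 65/969.

65/969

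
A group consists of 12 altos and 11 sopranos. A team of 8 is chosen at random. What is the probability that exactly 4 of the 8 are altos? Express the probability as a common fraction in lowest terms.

2475/7429

Total number of selections: C(23,8) = 490314.
Selections with exactly 4 altos: choose 4 of the 12 altos and 4 of the 11 sopranos, C(12,4)·C(11,4) = 495·330 = 163350.
Probability = 163350/490314 = 2475/7429.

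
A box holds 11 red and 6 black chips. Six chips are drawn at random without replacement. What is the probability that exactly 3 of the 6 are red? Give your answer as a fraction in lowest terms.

The sample space is all 6-subsets of the 17: C(17,6) = 12376.
Selections with exactly 3 red: choose 3 of the 11 red and 3 of the 6 black, C(11,3)·C(6,3) = 165·20 = 3300.
Probability = 3300/12376 = 825/3094.

825/3094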